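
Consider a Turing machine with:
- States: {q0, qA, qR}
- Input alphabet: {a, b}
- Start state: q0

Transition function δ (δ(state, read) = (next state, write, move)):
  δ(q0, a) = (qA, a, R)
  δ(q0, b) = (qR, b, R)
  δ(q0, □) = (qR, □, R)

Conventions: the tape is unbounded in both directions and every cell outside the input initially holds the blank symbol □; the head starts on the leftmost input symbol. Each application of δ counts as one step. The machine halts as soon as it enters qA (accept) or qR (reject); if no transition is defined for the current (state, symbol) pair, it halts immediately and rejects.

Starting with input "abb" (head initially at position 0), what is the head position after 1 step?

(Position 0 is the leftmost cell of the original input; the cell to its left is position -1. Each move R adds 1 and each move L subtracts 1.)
Step 0: [q0]abb (head at position 0)
Step 1: δ(q0, a) = (qA, a, R)  ⊢  a[qA]bb (head at position 1)
Head position after 1 step: 1

Final answer: Position 1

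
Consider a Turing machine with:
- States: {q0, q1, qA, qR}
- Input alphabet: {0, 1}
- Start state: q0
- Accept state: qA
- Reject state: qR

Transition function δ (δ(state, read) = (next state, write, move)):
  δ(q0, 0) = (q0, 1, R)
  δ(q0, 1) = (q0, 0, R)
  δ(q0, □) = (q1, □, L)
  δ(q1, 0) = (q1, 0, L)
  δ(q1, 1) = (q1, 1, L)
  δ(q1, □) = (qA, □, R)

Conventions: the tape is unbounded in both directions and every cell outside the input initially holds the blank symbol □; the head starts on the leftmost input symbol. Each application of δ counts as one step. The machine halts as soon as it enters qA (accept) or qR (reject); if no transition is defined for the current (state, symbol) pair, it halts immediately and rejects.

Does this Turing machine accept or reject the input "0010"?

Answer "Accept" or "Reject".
Step 0: [q0]0010 (head at position 0)
Step 1: δ(q0, 0) = (q0, 1, R)  ⊢  1[q0]010 (head at position 1)
Step 2: δ(q0, 0) = (q0, 1, R)  ⊢  11[q0]10 (head at position 2)
Step 3: δ(q0, 1) = (q0, 0, R)  ⊢  110[q0]0 (head at position 3)
Step 4: δ(q0, 0) = (q0, 1, R)  ⊢  1101[q0]□ (head at position 4)
Step 5: δ(q0, □) = (q1, □, L)  ⊢  110[q1]1□ (head at position 3)
Step 6: δ(q1, 1) = (q1, 1, L)  ⊢  11[q1]01□ (head at position 2)
Step 7: δ(q1, 0) = (q1, 0, L)  ⊢  1[q1]101□ (head at position 1)
Step 8: δ(q1, 1) = (q1, 1, L)  ⊢  [q1]1101□ (head at position 0)
Step 9: δ(q1, 1) = (q1, 1, L)  ⊢  [q1]□1101□ (head at position -1)
Step 10: δ(q1, □) = (qA, □, R)  ⊢  □[qA]1101□ (head at position 0)
The machine is in qA, so it halts and accepts.

Final answer: Accept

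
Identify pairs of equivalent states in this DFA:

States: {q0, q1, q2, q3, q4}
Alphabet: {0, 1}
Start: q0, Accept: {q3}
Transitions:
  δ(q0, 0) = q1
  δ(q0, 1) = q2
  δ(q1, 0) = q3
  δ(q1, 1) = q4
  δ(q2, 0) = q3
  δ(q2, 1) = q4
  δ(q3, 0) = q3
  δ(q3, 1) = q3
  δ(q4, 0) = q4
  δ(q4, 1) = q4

Using the table-filling algorithm:
Round 0 – mark pairs where exactly one state is accepting: (q0,q3), (q1,q3), (q2,q3), (q3,q4)
Round 1 – newly marked: (q0,q1) [on 0: q1 vs q3, already marked]; (q0,q2) [on 0: q1 vs q3, already marked]; (q1,q4) [on 0: q3 vs q4, already marked]; (q2,q4) [on 0: q3 vs q4, already marked]
Round 2 – newly marked: (q0,q4) [on 0: q1 vs q4, already marked]
No further pairs can be marked.
(q1, q2) unmarked: δ(q1,0)=q3, δ(q2,0)=q3; δ(q1,1)=q4, δ(q2,1)=q4 → equivalent
Equivalent pairs: (q1, q2)

Final answer: Equivalent pairs: (q1, q2)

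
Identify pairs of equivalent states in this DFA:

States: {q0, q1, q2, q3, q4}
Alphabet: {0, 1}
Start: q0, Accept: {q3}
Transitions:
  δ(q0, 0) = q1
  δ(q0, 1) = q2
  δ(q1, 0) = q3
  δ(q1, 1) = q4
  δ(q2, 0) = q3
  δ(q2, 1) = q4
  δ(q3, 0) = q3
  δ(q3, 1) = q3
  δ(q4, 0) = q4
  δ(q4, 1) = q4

Using the table-filling algorithm:
Round 0 – mark pairs where exactly one state is accepting: (q0,q3), (q1,q3), (q2,q3), (q3,q4)
Round 1 – newly marked: (q0,q1) [on 0: q1 vs q3, already marked]; (q0,q2) [on 0: q1 vs q3, already marked]; (q1,q4) [on 0: q3 vs q4, already marked]; (q2,q4) [on 0: q3 vs q4, already marked]
Round 2 – newly marked: (q0,q4) [on 0: q1 vs q4, already marked]
No further pairs can be marked.
(q1, q2) unmarked: δ(q1,0)=q3, δ(q2,0)=q3; δ(q1,1)=q4, δ(q2,1)=q4 → equivalent
Equivalent pairs: (q1, q2)

Final answer: Equivalent pairs: (q1, q2)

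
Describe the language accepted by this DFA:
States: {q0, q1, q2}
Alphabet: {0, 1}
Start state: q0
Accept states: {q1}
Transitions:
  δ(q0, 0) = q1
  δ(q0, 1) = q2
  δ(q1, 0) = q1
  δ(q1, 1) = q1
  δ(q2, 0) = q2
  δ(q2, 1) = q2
Analyzing the DFA structure:
Start state: q0
Accept states: {q1}
Interpreting what each state remembers (checking against the transitions):
  q0: nothing has been read yet
  q1: the first symbol was 0
  q2: the first symbol was 1 (trap state)
  δ(q0, 0): in q0 (nothing has been read yet), after reading 0 we have: the first symbol was 0 → q1
  δ(q0, 1): in q0 (nothing has been read yet), after reading 1 we have: the first symbol was 1 (trap state) → q2
  δ(q1, 0): in q1 (the first symbol was 0), after reading 0 we have: the first symbol was 0 → q1
  δ(q1, 1): in q1 (the first symbol was 0), after reading 1 we have: the first symbol was 0 → q1
  δ(q2, 0): in q2 (the first symbol was 1 (trap state)), after reading 0 we have: the first symbol was 1 (trap state) → q2
  δ(q2, 1): in q2 (the first symbol was 1 (trap state)), after reading 1 we have: the first symbol was 1 (trap state) → q2
A string is accepted iff it ends in {q1}, i.e. the first symbol was 0.
Language: All binary strings starting with 0

Final answer: All binary strings starting with 0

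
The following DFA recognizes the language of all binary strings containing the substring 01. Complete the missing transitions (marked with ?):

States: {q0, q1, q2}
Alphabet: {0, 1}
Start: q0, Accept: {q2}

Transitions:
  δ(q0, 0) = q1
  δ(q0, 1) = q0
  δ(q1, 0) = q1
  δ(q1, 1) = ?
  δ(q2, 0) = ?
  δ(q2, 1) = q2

What each state remembers (consistent with the given transitions and accept states):
  q0: 01 not seen yet and the last symbol was not 0
  q1: 01 not seen yet and the last symbol was 0
  q2: the substring 01 has already been seen
Filling in the missing entries:
  δ(q1, 1): in q1 (01 not seen yet and the last symbol was 0), after reading 1 we have: the substring 01 has already been seen → q2
  δ(q2, 0): in q2 (the substring 01 has already been seen), after reading 0 we have: the substring 01 has already been seen → q2

Final answer: δ(q1, 1) = q2; δ(q2, 0) = q2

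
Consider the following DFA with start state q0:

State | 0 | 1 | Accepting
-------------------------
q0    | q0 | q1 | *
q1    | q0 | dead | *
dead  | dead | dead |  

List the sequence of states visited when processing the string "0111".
q0 → q0 → q1 → dead → dead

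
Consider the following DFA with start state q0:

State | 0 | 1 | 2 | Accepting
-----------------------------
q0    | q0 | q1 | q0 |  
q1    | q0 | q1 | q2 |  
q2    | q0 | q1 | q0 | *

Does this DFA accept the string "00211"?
Start in q0.
Read '0': q0 → q0
Read '0': q0 → q0
Read '2': q0 → q0
Read '1': q0 → q1
Read '1': q1 → q1
Final state q1 is not accepting, so the string is rejected.

Final answer: No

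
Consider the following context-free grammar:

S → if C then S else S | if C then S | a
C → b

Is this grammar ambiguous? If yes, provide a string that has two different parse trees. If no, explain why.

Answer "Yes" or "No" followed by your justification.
The 'dangling else' can attach to either if. Two leftmost derivations of  if b then if b then a else a:
  (1) S ⇒ if C then S else S ⇒ if b then S else S ⇒ if b then if C then S else S ⇒ if b then if b then S else S ⇒ if b then if b then a else S ⇒ if b then if b then a else a   (else belongs to the outer if)
  (2) S ⇒ if C then S ⇒ if b then S ⇒ if b then if C then S else S ⇒ if b then if b then S else S ⇒ if b then if b then a else S ⇒ if b then if b then a else a   (else belongs to the inner if)
Two distinct parse trees for the same string, so the grammar is ambiguous.

Final answer: Yes - the string 'if b then if b then a else a' has two distinct leftmost derivations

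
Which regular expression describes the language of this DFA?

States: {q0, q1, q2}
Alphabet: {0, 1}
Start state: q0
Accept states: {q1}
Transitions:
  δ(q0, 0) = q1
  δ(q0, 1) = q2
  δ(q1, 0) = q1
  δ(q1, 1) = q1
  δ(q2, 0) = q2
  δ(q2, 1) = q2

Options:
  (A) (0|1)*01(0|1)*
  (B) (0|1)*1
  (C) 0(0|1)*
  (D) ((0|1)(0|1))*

Testing sample strings against the DFA:
  '11000' -> rejected
  '0010' -> accepted
  '00101' -> accepted
  '00101' -> accepted
Checking each option for a counterexample:
  (A) (0|1)*01(0|1)*: '0' is accepted by the DFA but does not match the regex → eliminated
  (B) (0|1)*1: '0' is accepted by the DFA but does not match the regex → eliminated
  (C) 0(0|1)*: agrees with the DFA on all strings of length ≤ 4
  (D) ((0|1)(0|1))*: ε is rejected by the DFA but matches the regex → eliminated
Only (C) 0(0|1)* is consistent with the DFA.

Final answer: (C) 0(0|1)*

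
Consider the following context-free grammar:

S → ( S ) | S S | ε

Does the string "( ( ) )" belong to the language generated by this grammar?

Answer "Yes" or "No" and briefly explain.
A derivation exists: S ⇒ ( S ) ⇒ ( ( S ) ) ⇒ ( ( ) ) (using S → ( S ) twice, then S → ε).

Final answer: Yes - a valid derivation exists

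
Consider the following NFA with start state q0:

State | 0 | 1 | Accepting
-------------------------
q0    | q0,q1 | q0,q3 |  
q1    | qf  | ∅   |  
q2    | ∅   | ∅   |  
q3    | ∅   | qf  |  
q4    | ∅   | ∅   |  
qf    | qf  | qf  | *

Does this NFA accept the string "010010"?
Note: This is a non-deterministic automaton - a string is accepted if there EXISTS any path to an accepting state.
Track the set of states the NFA could be in: start {q0}
Read '0': {q0} → {q0, q1}
Read '1': {q0, q1} → {q0, q3}
Read '0': {q0, q3} → {q0, q1}
Read '0': {q0, q1} → {q0, q1, qf}
Read '1': {q0, q1, qf} → {q0, q3, qf}
Read '0': {q0, q3, qf} → {q0, q1, qf}
Final set {q0, q1, qf} contains accepting state(s) {qf} → accepted.

Final answer: Yes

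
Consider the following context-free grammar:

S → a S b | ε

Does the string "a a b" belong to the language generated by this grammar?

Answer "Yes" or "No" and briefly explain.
Every derivation applies S → a S b some number n of times and then S → ε, producing a^n b^n with equally many a's and b's. The string a a b has two a's but only one b, so it cannot be derived.

Final answer: No - no valid derivation exists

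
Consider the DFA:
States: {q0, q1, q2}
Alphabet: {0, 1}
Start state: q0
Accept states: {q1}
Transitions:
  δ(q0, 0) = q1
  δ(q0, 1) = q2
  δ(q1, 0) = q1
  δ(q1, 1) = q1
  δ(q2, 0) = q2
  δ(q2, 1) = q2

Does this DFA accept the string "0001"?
Processing string "0001":
  q0 --0--> q1
  q1 --0--> q1
  q1 --0--> q1
  q1 --1--> q1
Final state: q1
Accept states: {q1}
q1 is an accept state, so the string is accepted.

Final answer: Yes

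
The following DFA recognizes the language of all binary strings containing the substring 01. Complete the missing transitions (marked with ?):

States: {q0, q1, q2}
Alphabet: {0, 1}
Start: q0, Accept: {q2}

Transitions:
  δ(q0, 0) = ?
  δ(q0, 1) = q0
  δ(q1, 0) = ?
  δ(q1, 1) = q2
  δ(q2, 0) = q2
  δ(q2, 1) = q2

What each state remembers (consistent with the given transitions and accept states):
  q0: 01 not seen yet and the last symbol was not 0
  q1: 01 not seen yet and the last symbol was 0
  q2: the substring 01 has already been seen
Filling in the missing entries:
  δ(q0, 0): in q0 (01 not seen yet and the last symbol was not 0), after reading 0 we have: 01 not seen yet and the last symbol was 0 → q1
  δ(q1, 0): in q1 (01 not seen yet and the last symbol was 0), after reading 0 we have: 01 not seen yet and the last symbol was 0 → q1

Final answer: δ(q0, 0) = q1; δ(q1, 0) = q1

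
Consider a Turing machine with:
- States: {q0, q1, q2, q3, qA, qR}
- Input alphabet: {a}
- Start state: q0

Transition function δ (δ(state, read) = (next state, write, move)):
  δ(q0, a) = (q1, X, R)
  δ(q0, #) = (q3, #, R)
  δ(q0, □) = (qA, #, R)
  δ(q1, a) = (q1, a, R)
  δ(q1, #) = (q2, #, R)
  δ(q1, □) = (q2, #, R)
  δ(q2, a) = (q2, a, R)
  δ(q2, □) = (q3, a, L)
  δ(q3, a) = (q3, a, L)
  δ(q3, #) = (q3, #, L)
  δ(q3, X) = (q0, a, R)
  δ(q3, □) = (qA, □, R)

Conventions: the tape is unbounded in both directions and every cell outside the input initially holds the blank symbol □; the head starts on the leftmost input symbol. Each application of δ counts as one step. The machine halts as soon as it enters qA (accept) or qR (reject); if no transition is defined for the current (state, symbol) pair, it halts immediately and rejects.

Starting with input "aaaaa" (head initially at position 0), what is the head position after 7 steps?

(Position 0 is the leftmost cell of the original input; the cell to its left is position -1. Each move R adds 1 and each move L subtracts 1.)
Step 0: [q0]aaaaa (head at position 0)
Step 1: δ(q0, a) = (q1, X, R)  ⊢  X[q1]aaaa (head at position 1)
Step 2: δ(q1, a) = (q1, a, R)  ⊢  Xa[q1]aaa (head at position 2)
Step 3: δ(q1, a) = (q1, a, R)  ⊢  Xaa[q1]aa (head at position 3)
Step 4: δ(q1, a) = (q1, a, R)  ⊢  Xaaa[q1]a (head at position 4)
Step 5: δ(q1, a) = (q1, a, R)  ⊢  Xaaaa[q1]□ (head at position 5)
Step 6: δ(q1, □) = (q2, #, R)  ⊢  Xaaaa#[q2]□ (head at position 6)
Step 7: δ(q2, □) = (q3, a, L)  ⊢  Xaaaa[q3]#a (head at position 5)
Head position after 7 steps: 5

Final answer: Position 5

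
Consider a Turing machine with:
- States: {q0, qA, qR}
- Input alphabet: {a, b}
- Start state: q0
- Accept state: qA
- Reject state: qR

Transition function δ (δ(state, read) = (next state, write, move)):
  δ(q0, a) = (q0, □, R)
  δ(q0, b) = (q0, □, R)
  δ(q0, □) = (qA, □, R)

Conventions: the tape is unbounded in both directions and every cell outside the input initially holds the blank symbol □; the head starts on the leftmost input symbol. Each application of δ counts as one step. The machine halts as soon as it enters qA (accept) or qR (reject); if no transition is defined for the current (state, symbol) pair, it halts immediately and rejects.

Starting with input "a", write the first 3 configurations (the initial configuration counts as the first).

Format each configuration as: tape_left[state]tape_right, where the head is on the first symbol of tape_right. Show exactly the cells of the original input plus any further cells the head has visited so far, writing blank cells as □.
Step 0: [q0]a (head at position 0)
Step 1: δ(q0, a) = (q0, □, R)  ⊢  □[q0]□ (head at position 1)
Step 2: δ(q0, □) = (qA, □, R)  ⊢  □□[qA]□ (head at position 2)

Final answer: [q0]a ⊢ □[q0]□ ⊢ □□[qA]□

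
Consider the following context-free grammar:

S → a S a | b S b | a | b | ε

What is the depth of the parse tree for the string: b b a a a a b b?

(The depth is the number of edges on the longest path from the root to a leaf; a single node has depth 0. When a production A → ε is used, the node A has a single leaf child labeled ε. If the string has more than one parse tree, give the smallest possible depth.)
The string has even length 8, so its (unique) parse tree peels off matching outer symbols: S → b S b, S → b S b, S → a S a, S → a S a, and finally S → ε for the empty middle.
The S nodes are at depths 0..4; the ε leaf under the innermost S is at depth 5 (terminal leaves are at depths 1..4).
Depth = 5.

Final answer: 5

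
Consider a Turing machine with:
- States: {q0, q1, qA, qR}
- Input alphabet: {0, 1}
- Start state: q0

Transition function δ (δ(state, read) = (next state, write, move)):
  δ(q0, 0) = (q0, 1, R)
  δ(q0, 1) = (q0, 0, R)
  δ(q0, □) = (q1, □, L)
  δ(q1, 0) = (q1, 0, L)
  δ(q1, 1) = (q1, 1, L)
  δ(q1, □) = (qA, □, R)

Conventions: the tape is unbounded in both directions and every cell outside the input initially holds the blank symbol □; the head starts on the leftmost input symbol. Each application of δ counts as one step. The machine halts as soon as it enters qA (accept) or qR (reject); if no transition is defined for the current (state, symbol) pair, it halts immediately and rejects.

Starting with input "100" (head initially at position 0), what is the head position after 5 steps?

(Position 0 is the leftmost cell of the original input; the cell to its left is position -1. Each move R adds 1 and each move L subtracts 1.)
Step 0: [q0]100 (head at position 0)
Step 1: δ(q0, 1) = (q0, 0, R)  ⊢  0[q0]00 (head at position 1)
Step 2: δ(q0, 0) = (q0, 1, R)  ⊢  01[q0]0 (head at position 2)
Step 3: δ(q0, 0) = (q0, 1, R)  ⊢  011[q0]□ (head at position 3)
Step 4: δ(q0, □) = (q1, □, L)  ⊢  01[q1]1□ (head at position 2)
Step 5: δ(q1, 1) = (q1, 1, L)  ⊢  0[q1]11□ (head at position 1)
Head position after 5 steps: 1

Final answer: Position 1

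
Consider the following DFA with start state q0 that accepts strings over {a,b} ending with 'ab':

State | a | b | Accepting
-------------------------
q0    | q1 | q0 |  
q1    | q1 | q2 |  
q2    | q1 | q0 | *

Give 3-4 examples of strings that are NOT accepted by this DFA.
Any strings that end in a non-accepting state work; for example:
"b": q0 → q0; q0 is not accepting → rejected
"aa": q0 → q1 → q1; q1 is not accepting → rejected
"ba": q0 → q0 → q1; q1 is not accepting → rejected
"baaa": q0 → q0 → q1 → q1 → q1; q1 is not accepting → rejected

Final answer: "b", "aa", "ba", "baaa"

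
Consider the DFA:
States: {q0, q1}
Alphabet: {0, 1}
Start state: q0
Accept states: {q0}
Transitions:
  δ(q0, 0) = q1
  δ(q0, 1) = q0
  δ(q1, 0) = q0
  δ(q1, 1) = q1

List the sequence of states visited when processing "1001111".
Starting at q0
Read '1': q0 -> q0
Read '0': q0 -> q1
Read '0': q1 -> q0
Read '1': q0 -> q0
Read '1': q0 -> q0
Read '1': q0 -> q0
Read '1': q0 -> q0

Final answer: q0 -> q0 -> q1 -> q0 -> q0 -> q0 -> q0 -> q0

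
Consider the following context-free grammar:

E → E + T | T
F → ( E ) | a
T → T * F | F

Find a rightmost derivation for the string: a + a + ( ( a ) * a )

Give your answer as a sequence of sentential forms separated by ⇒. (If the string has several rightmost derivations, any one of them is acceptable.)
Start with E.
Step 1: the rightmost non-terminal is E; apply E → E + T:  E + T
Step 2: the rightmost non-terminal is T; apply T → F:  E + F
Step 3: the rightmost non-terminal is F; apply F → ( E ):  E + ( E )
Step 4: the rightmost non-terminal is E; apply E → T:  E + ( T )
Step 5: the rightmost non-terminal is T; apply T → T * F:  E + ( T * F )
Step 6: the rightmost non-terminal is F; apply F → a:  E + ( T * a )
Step 7: the rightmost non-terminal is T; apply T → F:  E + ( F * a )
Step 8: the rightmost non-terminal is F; apply F → ( E ):  E + ( ( E ) * a )
Step 9: the rightmost non-terminal is E; apply E → T:  E + ( ( T ) * a )
Step 10: the rightmost non-terminal is T; apply T → F:  E + ( ( F ) * a )
Step 11: the rightmost non-terminal is F; apply F → a:  E + ( ( a ) * a )
Step 12: the rightmost non-terminal is E; apply E → E + T:  E + T + ( ( a ) * a )
Step 13: the rightmost non-terminal is T; apply T → F:  E + F + ( ( a ) * a )
Step 14: the rightmost non-terminal is F; apply F → a:  E + a + ( ( a ) * a )
Step 15: the rightmost non-terminal is E; apply E → T:  T + a + ( ( a ) * a )
Step 16: the rightmost non-terminal is T; apply T → F:  F + a + ( ( a ) * a )
Step 17: the rightmost non-terminal is F; apply F → a:  a + a + ( ( a ) * a )

Final answer: E ⇒ E + T ⇒ E + F ⇒ E + ( E ) ⇒ E + ( T ) ⇒ E + ( T * F ) ⇒ E + ( T * a ) ⇒ E + ( F * a ) ⇒ E + ( ( E ) * a ) ⇒ E + ( ( T ) * a ) ⇒ E + ( ( F ) * a ) ⇒ E + ( ( a ) * a ) ⇒ E + T + ( ( a ) * a ) ⇒ E + F + ( ( a ) * a ) ⇒ E + a + ( ( a ) * a ) ⇒ T + a + ( ( a ) * a ) ⇒ F + a + ( ( a ) * a ) ⇒ a + a + ( ( a ) * a )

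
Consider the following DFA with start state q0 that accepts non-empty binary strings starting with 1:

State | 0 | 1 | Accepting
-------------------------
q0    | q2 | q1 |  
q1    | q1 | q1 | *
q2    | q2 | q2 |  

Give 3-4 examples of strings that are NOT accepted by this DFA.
Any strings that end in a non-accepting state work; for example:
ε: q0; q0 is not accepting → rejected
"0010": q0 → q2 → q2 → q2 → q2; q2 is not accepting → rejected
"0011": q0 → q2 → q2 → q2 → q2; q2 is not accepting → rejected
"0101": q0 → q2 → q2 → q2 → q2; q2 is not accepting → rejected

Final answer: ε, "0010", "0011", "0101"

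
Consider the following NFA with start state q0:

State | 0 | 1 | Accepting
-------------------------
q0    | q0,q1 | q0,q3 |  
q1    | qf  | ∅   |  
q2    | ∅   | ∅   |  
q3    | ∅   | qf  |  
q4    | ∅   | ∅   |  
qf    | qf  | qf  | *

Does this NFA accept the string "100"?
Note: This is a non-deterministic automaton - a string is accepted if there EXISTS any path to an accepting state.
Track the set of states the NFA could be in: start {q0}
Read '1': {q0} → {q0, q3}
Read '0': {q0, q3} → {q0, q1}
Read '0': {q0, q1} → {q0, q1, qf}
Final set {q0, q1, qf} contains accepting state(s) {qf} → accepted.

Final answer: Yes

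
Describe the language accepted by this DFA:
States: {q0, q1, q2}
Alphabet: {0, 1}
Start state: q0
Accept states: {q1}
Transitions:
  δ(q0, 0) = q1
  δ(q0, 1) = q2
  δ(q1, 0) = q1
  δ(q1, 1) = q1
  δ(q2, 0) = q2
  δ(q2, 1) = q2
Analyzing the DFA structure:
Start state: q0
Accept states: {q1}
Interpreting what each state remembers (checking against the transitions):
  q0: nothing has been read yet
  q1: the first symbol was 0
  q2: the first symbol was 1 (trap state)
  δ(q0, 0): in q0 (nothing has been read yet), after reading 0 we have: the first symbol was 0 → q1
  δ(q0, 1): in q0 (nothing has been read yet), after reading 1 we have: the first symbol was 1 (trap state) → q2
  δ(q1, 0): in q1 (the first symbol was 0), after reading 0 we have: the first symbol was 0 → q1
  δ(q1, 1): in q1 (the first symbol was 0), after reading 1 we have: the first symbol was 0 → q1
  δ(q2, 0): in q2 (the first symbol was 1 (trap state)), after reading 0 we have: the first symbol was 1 (trap state) → q2
  δ(q2, 1): in q2 (the first symbol was 1 (trap state)), after reading 1 we have: the first symbol was 1 (trap state) → q2
A string is accepted iff it ends in {q1}, i.e. the first symbol was 0.
Language: All binary strings starting with 0

Final answer: All binary strings starting with 0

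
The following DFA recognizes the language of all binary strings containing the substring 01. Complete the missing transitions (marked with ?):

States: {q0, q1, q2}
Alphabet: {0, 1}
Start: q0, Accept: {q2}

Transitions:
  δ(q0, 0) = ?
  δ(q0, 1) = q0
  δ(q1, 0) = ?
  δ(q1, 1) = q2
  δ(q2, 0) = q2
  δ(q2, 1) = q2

What each state remembers (consistent with the given transitions and accept states):
  q0: 01 not seen yet and the last symbol was not 0
  q1: 01 not seen yet and the last symbol was 0
  q2: the substring 01 has already been seen
Filling in the missing entries:
  δ(q0, 0): in q0 (01 not seen yet and the last symbol was not 0), after reading 0 we have: 01 not seen yet and the last symbol was 0 → q1
  δ(q1, 0): in q1 (01 not seen yet and the last symbol was 0), after reading 0 we have: 01 not seen yet and the last symbol was 0 → q1

Final answer: δ(q0, 0) = q1; δ(q1, 0) = q1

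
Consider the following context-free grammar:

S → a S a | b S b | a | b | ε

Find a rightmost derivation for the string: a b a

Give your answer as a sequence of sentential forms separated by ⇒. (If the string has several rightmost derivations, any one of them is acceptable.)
Start with S.
Step 1: the rightmost non-terminal is S; apply S → a S a:  a S a
Step 2: the rightmost non-terminal is S; apply S → b:  a b a

Final answer: S ⇒ a S a ⇒ a b a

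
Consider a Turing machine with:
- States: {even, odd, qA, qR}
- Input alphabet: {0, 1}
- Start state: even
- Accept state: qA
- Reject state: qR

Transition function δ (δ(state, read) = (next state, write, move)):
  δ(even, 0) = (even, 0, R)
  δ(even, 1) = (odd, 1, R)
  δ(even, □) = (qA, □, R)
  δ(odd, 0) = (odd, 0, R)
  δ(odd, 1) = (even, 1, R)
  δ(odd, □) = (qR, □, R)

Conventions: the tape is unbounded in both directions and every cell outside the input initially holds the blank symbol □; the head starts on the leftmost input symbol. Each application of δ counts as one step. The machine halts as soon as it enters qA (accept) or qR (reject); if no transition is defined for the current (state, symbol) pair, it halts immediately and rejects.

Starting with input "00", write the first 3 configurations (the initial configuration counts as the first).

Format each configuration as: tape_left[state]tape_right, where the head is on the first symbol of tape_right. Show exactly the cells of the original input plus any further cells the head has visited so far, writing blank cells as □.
Step 0: [even]00 (head at position 0)
Step 1: δ(even, 0) = (even, 0, R)  ⊢  0[even]0 (head at position 1)
Step 2: δ(even, 0) = (even, 0, R)  ⊢  00[even]□ (head at position 2)

Final answer: [even]00 ⊢ 0[even]0 ⊢ 00[even]□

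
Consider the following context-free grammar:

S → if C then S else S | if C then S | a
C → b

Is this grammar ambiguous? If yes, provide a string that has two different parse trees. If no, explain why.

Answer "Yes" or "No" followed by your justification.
The 'dangling else' can attach to either if. Two leftmost derivations of  if b then if b then a else a:
  (1) S ⇒ if C then S else S ⇒ if b then S else S ⇒ if b then if C then S else S ⇒ if b then if b then S else S ⇒ if b then if b then a else S ⇒ if b then if b then a else a   (else belongs to the outer if)
  (2) S ⇒ if C then S ⇒ if b then S ⇒ if b then if C then S else S ⇒ if b then if b then S else S ⇒ if b then if b then a else S ⇒ if b then if b then a else a   (else belongs to the inner if)
Two distinct parse trees for the same string, so the grammar is ambiguous.

Final answer: Yes - the string 'if b then if b then a else a' has two distinct leftmost derivations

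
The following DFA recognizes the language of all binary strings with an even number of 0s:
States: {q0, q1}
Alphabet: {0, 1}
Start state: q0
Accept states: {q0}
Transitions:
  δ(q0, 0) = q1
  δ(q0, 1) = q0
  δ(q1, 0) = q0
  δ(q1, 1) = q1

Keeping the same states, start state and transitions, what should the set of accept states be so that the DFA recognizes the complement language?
The DFA is complete (every state has a transition on every symbol), so the complement
is recognized by the same DFA with accepting and non-accepting states swapped.
Original accept states: {q0}
Complement accept states = All states - Original accept states
= {q0, q1} - {q0}
= {q1}
Complement language: strings with an ODD number of 0s

Final answer: {q1}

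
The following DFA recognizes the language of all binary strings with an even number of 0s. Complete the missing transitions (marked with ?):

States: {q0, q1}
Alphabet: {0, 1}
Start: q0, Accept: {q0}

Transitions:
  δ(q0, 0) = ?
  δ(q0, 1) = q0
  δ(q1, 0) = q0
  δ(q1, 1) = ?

What each state remembers (consistent with the given transitions and accept states):
  q0: an even number of 0s has been read so far
  q1: an odd number of 0s has been read so far
Filling in the missing entries:
  δ(q0, 0): in q0 (an even number of 0s has been read so far), after reading 0 we have: an odd number of 0s has been read so far → q1
  δ(q1, 1): in q1 (an odd number of 0s has been read so far), after reading 1 we have: an odd number of 0s has been read so far → q1

Final answer: δ(q0, 0) = q1; δ(q1, 1) = q1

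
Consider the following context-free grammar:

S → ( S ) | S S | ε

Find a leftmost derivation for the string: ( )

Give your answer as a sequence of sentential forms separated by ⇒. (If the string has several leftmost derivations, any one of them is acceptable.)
Start with S.
Step 1: the leftmost non-terminal is S; apply S → ( S ):  ( S )
Step 2: the leftmost non-terminal is S; apply S → ε:  ( )

Final answer: S ⇒ ( S ) ⇒ ( )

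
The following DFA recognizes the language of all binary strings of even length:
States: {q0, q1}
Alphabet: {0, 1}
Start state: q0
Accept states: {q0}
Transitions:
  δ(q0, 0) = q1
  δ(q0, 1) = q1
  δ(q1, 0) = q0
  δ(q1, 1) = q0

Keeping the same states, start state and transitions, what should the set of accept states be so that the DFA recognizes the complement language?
The DFA is complete (every state has a transition on every symbol), so the complement
is recognized by the same DFA with accepting and non-accepting states swapped.
Original accept states: {q0}
Complement accept states = All states - Original accept states
= {q0, q1} - {q0}
= {q1}
Complement language: strings of ODD length

Final answer: {q1}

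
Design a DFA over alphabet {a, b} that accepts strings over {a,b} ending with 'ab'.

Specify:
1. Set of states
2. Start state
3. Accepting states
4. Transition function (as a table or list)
One valid DFA (any DFA recognizing the same language is acceptable):
States: {q0, q1, q2}
Start: q0
Accepting: {q2}
Transitions (accepting states marked with *):
State | a | b | Accepting
-------------------------
q0    | q1 | q0 |  
q1    | q1 | q2 |  
q2    | q1 | q0 | *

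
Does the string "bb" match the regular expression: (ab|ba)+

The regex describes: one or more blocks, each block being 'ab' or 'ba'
No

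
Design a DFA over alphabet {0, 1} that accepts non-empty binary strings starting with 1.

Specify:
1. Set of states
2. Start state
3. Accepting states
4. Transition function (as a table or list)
One valid DFA (any DFA recognizing the same language is acceptable):
States: {q0, q1, q2}
Start: q0
Accepting: {q1}
Transitions (accepting states marked with *):
State | 0 | 1 | Accepting
-------------------------
q0    | q2 | q1 |  
q1    | q1 | q1 | *
q2    | q2 | q2 |  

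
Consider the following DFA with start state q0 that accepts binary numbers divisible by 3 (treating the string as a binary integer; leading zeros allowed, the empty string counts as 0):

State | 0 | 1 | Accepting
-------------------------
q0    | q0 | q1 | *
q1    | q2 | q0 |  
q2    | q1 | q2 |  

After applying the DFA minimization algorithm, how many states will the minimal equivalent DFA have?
All 3 states are reachable from q0, so none can be removed as unreachable.
Table-filling: first mark every (accepting, non-accepting) pair as distinguishable (accepting: {q0}; non-accepting: {q1, q2}).
Round 1: (q1, q2) on '1' go to q0 and q2, already distinguishable → mark.
Every pair of states is distinguishable, so the DFA is already minimal.
Equivalence classes: {q0}, {q1}, {q2} → 3 states.

Final answer: 3 states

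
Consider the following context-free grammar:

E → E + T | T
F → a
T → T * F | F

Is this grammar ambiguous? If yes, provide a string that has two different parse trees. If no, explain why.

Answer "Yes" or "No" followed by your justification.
This is the standard stratified expression grammar: '+' is introduced only by the left-recursive rule E → E + T and '*' only by the left-recursive rule T → T * F, with F → a. For any string, the last '+' must be the one produced at the root E (everything after it is a T containing no '+'), and likewise within each T the last '*' is produced at its root. This fixes the parse tree uniquely (left-associative, '*' binding tighter than '+'), so every string has exactly one parse tree.

Final answer: No - the grammar is unambiguous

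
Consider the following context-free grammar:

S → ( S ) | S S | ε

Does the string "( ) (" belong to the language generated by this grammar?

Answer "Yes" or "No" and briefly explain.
Each production adds parentheses only in matched pairs (S → ( S )) or none at all, so every derived string has equally many '(' and ')'. The string ( ) ( has two '(' and one ')', so it cannot be derived.

Final answer: No - no valid derivation exists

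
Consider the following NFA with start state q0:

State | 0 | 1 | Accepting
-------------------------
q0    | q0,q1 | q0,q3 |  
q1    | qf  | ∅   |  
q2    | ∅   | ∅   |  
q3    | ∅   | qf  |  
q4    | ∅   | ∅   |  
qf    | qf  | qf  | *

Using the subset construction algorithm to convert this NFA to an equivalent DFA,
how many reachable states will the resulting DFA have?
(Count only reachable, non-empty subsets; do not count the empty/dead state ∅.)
Start subset: {q0}
{q0}: on 0 → {q0, q1}, on 1 → {q0, q3}
{q0, q1}: on 0 → {q0, q1, qf}, on 1 → {q0, q3}
{q0, q3}: on 0 → {q0, q1}, on 1 → {q0, q3, qf}
{q0, q1, qf}: on 0 → {q0, q1, qf}, on 1 → {q0, q3, qf}
{q0, q3, qf}: on 0 → {q0, q1, qf}, on 1 → {q0, q3, qf}
Reachable non-empty subsets: {q0}, {q0, q1}, {q0, q3}, {q0, q1, qf}, {q0, q3, qf} — 5 in total.

Final answer: 5 states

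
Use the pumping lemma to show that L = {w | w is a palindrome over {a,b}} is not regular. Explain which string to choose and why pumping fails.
Language: L = {w | w is a palindrome over {a,b}} (strings that read the same forwards and backwards)
Step 1: Assume for contradiction that L is regular, with pumping length p.
Step 2: Choose s = a^p b a^p. Then s ∈ L (it reads the same forwards and backwards) and |s| ≥ p.
Step 3: Consider any decomposition s = xyz with |xy| ≤ p and |y| > 0. Since |xy| ≤ p and the first p symbols of s are all a's, y = a^k for some k with 1 ≤ k ≤ p.
Step 4: Pumping up (i = 2): xy²z = a^(p+k) b a^p. Its reverse is a^p b a^(p+k) ≠ a^(p+k) b a^p (the single b is no longer in the middle), so xy²z is not a palindrome and xy²z ∉ L.
This contradicts the pumping lemma, so L is not regular.

Final answer: Choose s = a^p b a^p. Since |xy| ≤ p, y = a^k with k ≥ 1. Then xy²z = a^(p+k) b a^p is not a palindrome, so ∉ L.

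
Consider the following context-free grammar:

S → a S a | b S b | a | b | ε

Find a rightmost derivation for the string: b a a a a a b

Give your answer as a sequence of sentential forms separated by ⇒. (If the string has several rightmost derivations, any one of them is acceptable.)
Start with S.
Step 1: the rightmost non-terminal is S; apply S → b S b:  b S b
Step 2: the rightmost non-terminal is S; apply S → a S a:  b a S a b
Step 3: the rightmost non-terminal is S; apply S → a S a:  b a a S a a b
Step 4: the rightmost non-terminal is S; apply S → a:  b a a a a a b

Final answer: S ⇒ b S b ⇒ b a S a b ⇒ b a a S a a b ⇒ b a a a a a b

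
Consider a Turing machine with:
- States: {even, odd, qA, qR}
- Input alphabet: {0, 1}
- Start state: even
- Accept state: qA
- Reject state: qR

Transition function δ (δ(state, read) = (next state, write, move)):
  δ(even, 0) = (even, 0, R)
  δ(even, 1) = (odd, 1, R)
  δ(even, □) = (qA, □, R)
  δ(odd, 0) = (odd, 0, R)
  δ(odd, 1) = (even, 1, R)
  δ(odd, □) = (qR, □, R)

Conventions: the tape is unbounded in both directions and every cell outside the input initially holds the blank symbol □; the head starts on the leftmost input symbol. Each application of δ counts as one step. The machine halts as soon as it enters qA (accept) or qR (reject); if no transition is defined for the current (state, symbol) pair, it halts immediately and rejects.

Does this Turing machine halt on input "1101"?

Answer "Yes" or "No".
Step 0: [even]1101 (head at position 0)
Step 1: δ(even, 1) = (odd, 1, R)  ⊢  1[odd]101 (head at position 1)
Step 2: δ(odd, 1) = (even, 1, R)  ⊢  11[even]01 (head at position 2)
Step 3: δ(even, 0) = (even, 0, R)  ⊢  110[even]1 (head at position 3)
Step 4: δ(even, 1) = (odd, 1, R)  ⊢  1101[odd]□ (head at position 4)
Step 5: δ(odd, □) = (qR, □, R)  ⊢  1101□[qR]□ (head at position 5)
The machine is in qR, so it halts and rejects.
It halts after 5 steps.

Final answer: Yes - halts after 5 steps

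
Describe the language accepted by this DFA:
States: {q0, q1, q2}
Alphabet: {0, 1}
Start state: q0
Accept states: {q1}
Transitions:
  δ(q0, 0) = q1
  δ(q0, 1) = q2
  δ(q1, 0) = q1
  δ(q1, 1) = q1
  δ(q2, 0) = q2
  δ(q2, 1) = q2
Analyzing the DFA structure:
Start state: q0
Accept states: {q1}
Interpreting what each state remembers (checking against the transitions):
  q0: nothing has been read yet
  q1: the first symbol was 0
  q2: the first symbol was 1 (trap state)
  δ(q0, 0): in q0 (nothing has been read yet), after reading 0 we have: the first symbol was 0 → q1
  δ(q0, 1): in q0 (nothing has been read yet), after reading 1 we have: the first symbol was 1 (trap state) → q2
  δ(q1, 0): in q1 (the first symbol was 0), after reading 0 we have: the first symbol was 0 → q1
  δ(q1, 1): in q1 (the first symbol was 0), after reading 1 we have: the first symbol was 0 → q1
  δ(q2, 0): in q2 (the first symbol was 1 (trap state)), after reading 0 we have: the first symbol was 1 (trap state) → q2
  δ(q2, 1): in q2 (the first symbol was 1 (trap state)), after reading 1 we have: the first symbol was 1 (trap state) → q2
A string is accepted iff it ends in {q1}, i.e. the first symbol was 0.
Language: All binary strings starting with 0

Final answer: All binary strings starting with 0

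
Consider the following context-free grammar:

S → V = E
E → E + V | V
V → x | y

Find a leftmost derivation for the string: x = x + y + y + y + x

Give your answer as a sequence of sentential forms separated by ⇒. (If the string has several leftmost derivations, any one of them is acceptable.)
Start with S.
Step 1: the leftmost non-terminal is S; apply S → V = E:  V = E
Step 2: the leftmost non-terminal is V; apply V → x:  x = E
Step 3: the leftmost non-terminal is E; apply E → E + V:  x = E + V
Step 4: the leftmost non-terminal is E; apply E → E + V:  x = E + V + V
Step 5: the leftmost non-terminal is E; apply E → E + V:  x = E + V + V + V
Step 6: the leftmost non-terminal is E; apply E → E + V:  x = E + V + V + V + V
Step 7: the leftmost non-terminal is E; apply E → V:  x = V + V + V + V + V
Step 8: the leftmost non-terminal is V; apply V → x:  x = x + V + V + V + V
Step 9: the leftmost non-terminal is V; apply V → y:  x = x + y + V + V + V
Step 10: the leftmost non-terminal is V; apply V → y:  x = x + y + y + V + V
Step 11: the leftmost non-terminal is V; apply V → y:  x = x + y + y + y + V
Step 12: the leftmost non-terminal is V; apply V → x:  x = x + y + y + y + x

Final answer: S ⇒ V = E ⇒ x = E ⇒ x = E + V ⇒ x = E + V + V ⇒ x = E + V + V + V ⇒ x = E + V + V + V + V ⇒ x = V + V + V + V + V ⇒ x = x + V + V + V + V ⇒ x = x + y + V + V + V ⇒ x = x + y + y + V + V ⇒ x = x + y + y + y + V ⇒ x = x + y + y + y + x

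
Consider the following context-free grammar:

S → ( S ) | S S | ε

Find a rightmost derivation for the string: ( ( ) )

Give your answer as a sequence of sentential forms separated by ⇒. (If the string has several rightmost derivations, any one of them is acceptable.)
Start with S.
Step 1: the rightmost non-terminal is S; apply S → ( S ):  ( S )
Step 2: the rightmost non-terminal is S; apply S → ( S ):  ( ( S ) )
Step 3: the rightmost non-terminal is S; apply S → ε:  ( ( ) )

Final answer: S ⇒ ( S ) ⇒ ( ( S ) ) ⇒ ( ( ) )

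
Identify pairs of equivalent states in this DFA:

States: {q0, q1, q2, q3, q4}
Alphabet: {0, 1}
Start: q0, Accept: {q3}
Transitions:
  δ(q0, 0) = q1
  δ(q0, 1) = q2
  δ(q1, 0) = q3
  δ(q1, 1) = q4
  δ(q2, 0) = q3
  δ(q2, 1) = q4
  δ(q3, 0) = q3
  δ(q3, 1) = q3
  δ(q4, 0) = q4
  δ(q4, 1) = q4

Using the table-filling algorithm:
Round 0 – mark pairs where exactly one state is accepting: (q0,q3), (q1,q3), (q2,q3), (q3,q4)
Round 1 – newly marked: (q0,q1) [on 0: q1 vs q3, already marked]; (q0,q2) [on 0: q1 vs q3, already marked]; (q1,q4) [on 0: q3 vs q4, already marked]; (q2,q4) [on 0: q3 vs q4, already marked]
Round 2 – newly marked: (q0,q4) [on 0: q1 vs q4, already marked]
No further pairs can be marked.
(q1, q2) unmarked: δ(q1,0)=q3, δ(q2,0)=q3; δ(q1,1)=q4, δ(q2,1)=q4 → equivalent
Equivalent pairs: (q1, q2)

Final answer: Equivalent pairs: (q1, q2)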